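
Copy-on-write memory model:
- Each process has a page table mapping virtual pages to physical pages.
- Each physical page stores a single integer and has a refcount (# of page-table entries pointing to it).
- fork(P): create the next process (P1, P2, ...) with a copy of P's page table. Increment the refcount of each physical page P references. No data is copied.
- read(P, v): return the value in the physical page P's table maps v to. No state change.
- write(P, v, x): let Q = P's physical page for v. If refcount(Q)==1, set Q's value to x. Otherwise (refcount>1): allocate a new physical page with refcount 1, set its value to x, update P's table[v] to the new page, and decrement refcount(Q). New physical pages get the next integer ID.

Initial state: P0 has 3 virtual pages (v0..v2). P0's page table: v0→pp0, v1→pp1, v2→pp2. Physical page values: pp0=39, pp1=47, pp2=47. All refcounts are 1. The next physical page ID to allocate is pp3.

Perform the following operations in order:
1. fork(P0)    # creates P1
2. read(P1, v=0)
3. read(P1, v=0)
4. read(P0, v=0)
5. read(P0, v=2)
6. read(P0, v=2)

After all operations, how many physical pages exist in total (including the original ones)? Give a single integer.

Op 1: fork(P0) -> P1. 3 ppages; refcounts: pp0:2 pp1:2 pp2:2
Op 2: read(P1, v0) -> 39. No state change.
Op 3: read(P1, v0) -> 39. No state change.
Op 4: read(P0, v0) -> 39. No state change.
Op 5: read(P0, v2) -> 47. No state change.
Op 6: read(P0, v2) -> 47. No state change.

Answer: 3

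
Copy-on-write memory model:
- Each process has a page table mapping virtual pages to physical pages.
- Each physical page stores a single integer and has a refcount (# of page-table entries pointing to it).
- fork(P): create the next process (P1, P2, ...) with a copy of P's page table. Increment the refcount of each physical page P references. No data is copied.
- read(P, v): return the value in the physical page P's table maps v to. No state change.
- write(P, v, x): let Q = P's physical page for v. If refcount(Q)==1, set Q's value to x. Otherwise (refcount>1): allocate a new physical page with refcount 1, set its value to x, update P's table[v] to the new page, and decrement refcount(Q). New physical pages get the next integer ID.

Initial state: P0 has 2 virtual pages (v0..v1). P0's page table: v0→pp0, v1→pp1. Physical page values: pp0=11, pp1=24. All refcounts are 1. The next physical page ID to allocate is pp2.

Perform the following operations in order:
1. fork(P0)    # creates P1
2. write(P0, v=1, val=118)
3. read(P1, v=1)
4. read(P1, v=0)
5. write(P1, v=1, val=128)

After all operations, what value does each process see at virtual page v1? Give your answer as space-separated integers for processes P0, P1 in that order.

Op 1: fork(P0) -> P1. 2 ppages; refcounts: pp0:2 pp1:2
Op 2: write(P0, v1, 118). refcount(pp1)=2>1 -> COPY to pp2. 3 ppages; refcounts: pp0:2 pp1:1 pp2:1
Op 3: read(P1, v1) -> 24. No state change.
Op 4: read(P1, v0) -> 11. No state change.
Op 5: write(P1, v1, 128). refcount(pp1)=1 -> write in place. 3 ppages; refcounts: pp0:2 pp1:1 pp2:1
P0: v1 -> pp2 = 118
P1: v1 -> pp1 = 128

Answer: 118 128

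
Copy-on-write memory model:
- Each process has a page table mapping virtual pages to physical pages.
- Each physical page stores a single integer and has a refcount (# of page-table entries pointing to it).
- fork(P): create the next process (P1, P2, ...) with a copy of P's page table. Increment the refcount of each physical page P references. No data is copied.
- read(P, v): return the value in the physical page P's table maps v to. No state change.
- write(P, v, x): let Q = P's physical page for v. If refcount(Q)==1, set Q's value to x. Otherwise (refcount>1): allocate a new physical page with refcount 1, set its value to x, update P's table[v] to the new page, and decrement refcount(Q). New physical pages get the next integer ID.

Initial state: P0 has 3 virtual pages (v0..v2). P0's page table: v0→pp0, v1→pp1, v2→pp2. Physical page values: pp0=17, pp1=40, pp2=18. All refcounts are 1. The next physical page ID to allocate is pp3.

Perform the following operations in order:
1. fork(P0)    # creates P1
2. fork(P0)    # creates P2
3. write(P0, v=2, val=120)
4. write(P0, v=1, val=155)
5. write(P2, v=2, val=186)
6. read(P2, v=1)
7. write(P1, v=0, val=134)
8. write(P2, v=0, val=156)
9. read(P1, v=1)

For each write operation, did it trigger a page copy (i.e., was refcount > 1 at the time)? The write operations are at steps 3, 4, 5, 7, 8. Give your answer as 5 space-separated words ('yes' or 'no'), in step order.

Op 1: fork(P0) -> P1. 3 ppages; refcounts: pp0:2 pp1:2 pp2:2
Op 2: fork(P0) -> P2. 3 ppages; refcounts: pp0:3 pp1:3 pp2:3
Op 3: write(P0, v2, 120). refcount(pp2)=3>1 -> COPY to pp3. 4 ppages; refcounts: pp0:3 pp1:3 pp2:2 pp3:1
Op 4: write(P0, v1, 155). refcount(pp1)=3>1 -> COPY to pp4. 5 ppages; refcounts: pp0:3 pp1:2 pp2:2 pp3:1 pp4:1
Op 5: write(P2, v2, 186). refcount(pp2)=2>1 -> COPY to pp5. 6 ppages; refcounts: pp0:3 pp1:2 pp2:1 pp3:1 pp4:1 pp5:1
Op 6: read(P2, v1) -> 40. No state change.
Op 7: write(P1, v0, 134). refcount(pp0)=3>1 -> COPY to pp6. 7 ppages; refcounts: pp0:2 pp1:2 pp2:1 pp3:1 pp4:1 pp5:1 pp6:1
Op 8: write(P2, v0, 156). refcount(pp0)=2>1 -> COPY to pp7. 8 ppages; refcounts: pp0:1 pp1:2 pp2:1 pp3:1 pp4:1 pp5:1 pp6:1 pp7:1
Op 9: read(P1, v1) -> 40. No state change.

yes yes yes yes yes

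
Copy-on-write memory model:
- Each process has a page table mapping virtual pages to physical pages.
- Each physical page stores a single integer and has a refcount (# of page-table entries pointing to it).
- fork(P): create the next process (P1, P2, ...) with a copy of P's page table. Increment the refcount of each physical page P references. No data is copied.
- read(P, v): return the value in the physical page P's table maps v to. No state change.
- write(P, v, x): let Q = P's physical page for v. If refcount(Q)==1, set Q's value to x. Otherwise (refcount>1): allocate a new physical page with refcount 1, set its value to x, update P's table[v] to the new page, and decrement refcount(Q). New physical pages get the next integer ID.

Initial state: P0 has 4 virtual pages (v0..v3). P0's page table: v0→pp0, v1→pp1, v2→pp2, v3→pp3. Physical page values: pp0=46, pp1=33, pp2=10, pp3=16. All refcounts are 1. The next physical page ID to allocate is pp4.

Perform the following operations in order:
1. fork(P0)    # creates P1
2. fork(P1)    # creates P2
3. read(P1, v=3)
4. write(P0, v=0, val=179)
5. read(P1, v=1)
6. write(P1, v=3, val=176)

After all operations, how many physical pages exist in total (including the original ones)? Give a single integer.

Op 1: fork(P0) -> P1. 4 ppages; refcounts: pp0:2 pp1:2 pp2:2 pp3:2
Op 2: fork(P1) -> P2. 4 ppages; refcounts: pp0:3 pp1:3 pp2:3 pp3:3
Op 3: read(P1, v3) -> 16. No state change.
Op 4: write(P0, v0, 179). refcount(pp0)=3>1 -> COPY to pp4. 5 ppages; refcounts: pp0:2 pp1:3 pp2:3 pp3:3 pp4:1
Op 5: read(P1, v1) -> 33. No state change.
Op 6: write(P1, v3, 176). refcount(pp3)=3>1 -> COPY to pp5. 6 ppages; refcounts: pp0:2 pp1:3 pp2:3 pp3:2 pp4:1 pp5:1

Answer: 6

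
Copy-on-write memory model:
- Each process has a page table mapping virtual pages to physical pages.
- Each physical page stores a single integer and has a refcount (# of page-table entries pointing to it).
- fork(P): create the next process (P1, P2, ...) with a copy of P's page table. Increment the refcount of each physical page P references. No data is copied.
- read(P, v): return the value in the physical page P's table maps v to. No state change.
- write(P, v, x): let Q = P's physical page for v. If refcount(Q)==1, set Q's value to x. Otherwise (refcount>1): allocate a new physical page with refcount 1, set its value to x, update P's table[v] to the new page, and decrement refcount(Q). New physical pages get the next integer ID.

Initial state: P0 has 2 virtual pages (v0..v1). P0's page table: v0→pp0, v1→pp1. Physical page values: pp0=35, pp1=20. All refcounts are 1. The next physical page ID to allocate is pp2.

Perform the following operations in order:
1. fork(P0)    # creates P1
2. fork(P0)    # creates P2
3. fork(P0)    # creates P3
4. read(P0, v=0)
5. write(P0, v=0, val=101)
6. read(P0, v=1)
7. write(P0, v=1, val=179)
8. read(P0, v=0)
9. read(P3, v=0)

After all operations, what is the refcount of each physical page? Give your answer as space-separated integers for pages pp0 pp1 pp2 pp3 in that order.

Op 1: fork(P0) -> P1. 2 ppages; refcounts: pp0:2 pp1:2
Op 2: fork(P0) -> P2. 2 ppages; refcounts: pp0:3 pp1:3
Op 3: fork(P0) -> P3. 2 ppages; refcounts: pp0:4 pp1:4
Op 4: read(P0, v0) -> 35. No state change.
Op 5: write(P0, v0, 101). refcount(pp0)=4>1 -> COPY to pp2. 3 ppages; refcounts: pp0:3 pp1:4 pp2:1
Op 6: read(P0, v1) -> 20. No state change.
Op 7: write(P0, v1, 179). refcount(pp1)=4>1 -> COPY to pp3. 4 ppages; refcounts: pp0:3 pp1:3 pp2:1 pp3:1
Op 8: read(P0, v0) -> 101. No state change.
Op 9: read(P3, v0) -> 35. No state change.

Answer: 3 3 1 1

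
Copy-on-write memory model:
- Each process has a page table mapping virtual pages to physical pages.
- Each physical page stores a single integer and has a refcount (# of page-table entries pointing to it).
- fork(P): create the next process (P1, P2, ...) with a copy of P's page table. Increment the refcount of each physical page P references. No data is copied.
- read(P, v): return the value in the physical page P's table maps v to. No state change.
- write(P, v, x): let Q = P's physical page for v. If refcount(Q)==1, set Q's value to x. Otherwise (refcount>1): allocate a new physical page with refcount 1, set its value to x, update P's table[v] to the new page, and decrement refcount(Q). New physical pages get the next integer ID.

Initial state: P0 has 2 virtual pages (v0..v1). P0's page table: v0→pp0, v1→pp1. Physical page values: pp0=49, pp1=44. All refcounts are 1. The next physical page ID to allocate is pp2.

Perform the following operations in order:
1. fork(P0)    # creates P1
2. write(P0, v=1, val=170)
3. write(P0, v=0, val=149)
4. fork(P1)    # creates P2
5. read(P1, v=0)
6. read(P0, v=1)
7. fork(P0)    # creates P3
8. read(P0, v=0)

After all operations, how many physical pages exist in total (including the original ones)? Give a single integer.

Answer: 4

Derivation:
Op 1: fork(P0) -> P1. 2 ppages; refcounts: pp0:2 pp1:2
Op 2: write(P0, v1, 170). refcount(pp1)=2>1 -> COPY to pp2. 3 ppages; refcounts: pp0:2 pp1:1 pp2:1
Op 3: write(P0, v0, 149). refcount(pp0)=2>1 -> COPY to pp3. 4 ppages; refcounts: pp0:1 pp1:1 pp2:1 pp3:1
Op 4: fork(P1) -> P2. 4 ppages; refcounts: pp0:2 pp1:2 pp2:1 pp3:1
Op 5: read(P1, v0) -> 49. No state change.
Op 6: read(P0, v1) -> 170. No state change.
Op 7: fork(P0) -> P3. 4 ppages; refcounts: pp0:2 pp1:2 pp2:2 pp3:2
Op 8: read(P0, v0) -> 149. No state change.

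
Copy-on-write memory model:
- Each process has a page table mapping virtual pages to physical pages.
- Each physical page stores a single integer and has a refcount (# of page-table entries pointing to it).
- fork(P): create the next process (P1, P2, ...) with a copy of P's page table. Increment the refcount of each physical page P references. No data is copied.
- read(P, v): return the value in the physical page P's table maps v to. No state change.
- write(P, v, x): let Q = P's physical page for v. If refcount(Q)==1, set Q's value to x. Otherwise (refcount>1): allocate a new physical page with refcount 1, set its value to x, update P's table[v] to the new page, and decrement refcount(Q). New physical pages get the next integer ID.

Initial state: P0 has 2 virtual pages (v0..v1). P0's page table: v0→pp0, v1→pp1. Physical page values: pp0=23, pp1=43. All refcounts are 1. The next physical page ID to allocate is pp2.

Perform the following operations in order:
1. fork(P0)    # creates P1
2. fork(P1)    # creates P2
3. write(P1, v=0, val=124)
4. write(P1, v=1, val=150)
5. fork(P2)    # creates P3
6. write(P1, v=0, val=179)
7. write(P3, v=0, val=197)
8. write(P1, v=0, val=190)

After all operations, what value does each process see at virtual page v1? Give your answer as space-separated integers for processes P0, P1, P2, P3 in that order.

Answer: 43 150 43 43

Derivation:
Op 1: fork(P0) -> P1. 2 ppages; refcounts: pp0:2 pp1:2
Op 2: fork(P1) -> P2. 2 ppages; refcounts: pp0:3 pp1:3
Op 3: write(P1, v0, 124). refcount(pp0)=3>1 -> COPY to pp2. 3 ppages; refcounts: pp0:2 pp1:3 pp2:1
Op 4: write(P1, v1, 150). refcount(pp1)=3>1 -> COPY to pp3. 4 ppages; refcounts: pp0:2 pp1:2 pp2:1 pp3:1
Op 5: fork(P2) -> P3. 4 ppages; refcounts: pp0:3 pp1:3 pp2:1 pp3:1
Op 6: write(P1, v0, 179). refcount(pp2)=1 -> write in place. 4 ppages; refcounts: pp0:3 pp1:3 pp2:1 pp3:1
Op 7: write(P3, v0, 197). refcount(pp0)=3>1 -> COPY to pp4. 5 ppages; refcounts: pp0:2 pp1:3 pp2:1 pp3:1 pp4:1
Op 8: write(P1, v0, 190). refcount(pp2)=1 -> write in place. 5 ppages; refcounts: pp0:2 pp1:3 pp2:1 pp3:1 pp4:1
P0: v1 -> pp1 = 43
P1: v1 -> pp3 = 150
P2: v1 -> pp1 = 43
P3: v1 -> pp1 = 43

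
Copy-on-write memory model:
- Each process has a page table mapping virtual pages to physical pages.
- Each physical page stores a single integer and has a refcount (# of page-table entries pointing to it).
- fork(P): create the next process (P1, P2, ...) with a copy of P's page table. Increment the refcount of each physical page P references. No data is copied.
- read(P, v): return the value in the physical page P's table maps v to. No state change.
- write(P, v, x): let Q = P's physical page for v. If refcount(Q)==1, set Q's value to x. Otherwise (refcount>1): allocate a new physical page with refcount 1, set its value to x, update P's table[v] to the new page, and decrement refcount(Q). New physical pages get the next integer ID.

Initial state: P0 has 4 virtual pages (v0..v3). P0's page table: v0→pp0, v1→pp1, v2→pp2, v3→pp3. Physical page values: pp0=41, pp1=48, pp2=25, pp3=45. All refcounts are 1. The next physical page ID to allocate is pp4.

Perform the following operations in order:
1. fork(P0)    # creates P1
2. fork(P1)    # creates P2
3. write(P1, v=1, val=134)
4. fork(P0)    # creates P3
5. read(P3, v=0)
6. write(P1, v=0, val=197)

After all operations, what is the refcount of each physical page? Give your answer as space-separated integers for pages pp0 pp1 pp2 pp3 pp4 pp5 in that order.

Answer: 3 3 4 4 1 1

Derivation:
Op 1: fork(P0) -> P1. 4 ppages; refcounts: pp0:2 pp1:2 pp2:2 pp3:2
Op 2: fork(P1) -> P2. 4 ppages; refcounts: pp0:3 pp1:3 pp2:3 pp3:3
Op 3: write(P1, v1, 134). refcount(pp1)=3>1 -> COPY to pp4. 5 ppages; refcounts: pp0:3 pp1:2 pp2:3 pp3:3 pp4:1
Op 4: fork(P0) -> P3. 5 ppages; refcounts: pp0:4 pp1:3 pp2:4 pp3:4 pp4:1
Op 5: read(P3, v0) -> 41. No state change.
Op 6: write(P1, v0, 197). refcount(pp0)=4>1 -> COPY to pp5. 6 ppages; refcounts: pp0:3 pp1:3 pp2:4 pp3:4 pp4:1 pp5:1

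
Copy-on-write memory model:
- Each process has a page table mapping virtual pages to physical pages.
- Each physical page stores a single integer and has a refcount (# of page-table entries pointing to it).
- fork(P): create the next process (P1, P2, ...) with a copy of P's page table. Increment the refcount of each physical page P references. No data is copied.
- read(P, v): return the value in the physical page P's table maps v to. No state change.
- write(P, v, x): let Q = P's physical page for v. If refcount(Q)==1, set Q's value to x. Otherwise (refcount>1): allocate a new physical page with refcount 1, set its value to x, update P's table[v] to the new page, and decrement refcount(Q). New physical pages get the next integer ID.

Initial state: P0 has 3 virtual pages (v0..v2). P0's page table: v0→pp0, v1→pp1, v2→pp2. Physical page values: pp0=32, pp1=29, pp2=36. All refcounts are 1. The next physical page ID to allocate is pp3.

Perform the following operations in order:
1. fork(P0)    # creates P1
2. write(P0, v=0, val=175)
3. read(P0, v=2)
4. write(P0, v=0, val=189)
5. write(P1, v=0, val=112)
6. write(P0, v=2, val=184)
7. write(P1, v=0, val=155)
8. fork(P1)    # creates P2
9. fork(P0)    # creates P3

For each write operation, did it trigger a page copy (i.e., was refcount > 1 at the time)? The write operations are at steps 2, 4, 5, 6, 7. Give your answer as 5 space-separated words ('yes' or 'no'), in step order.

Op 1: fork(P0) -> P1. 3 ppages; refcounts: pp0:2 pp1:2 pp2:2
Op 2: write(P0, v0, 175). refcount(pp0)=2>1 -> COPY to pp3. 4 ppages; refcounts: pp0:1 pp1:2 pp2:2 pp3:1
Op 3: read(P0, v2) -> 36. No state change.
Op 4: write(P0, v0, 189). refcount(pp3)=1 -> write in place. 4 ppages; refcounts: pp0:1 pp1:2 pp2:2 pp3:1
Op 5: write(P1, v0, 112). refcount(pp0)=1 -> write in place. 4 ppages; refcounts: pp0:1 pp1:2 pp2:2 pp3:1
Op 6: write(P0, v2, 184). refcount(pp2)=2>1 -> COPY to pp4. 5 ppages; refcounts: pp0:1 pp1:2 pp2:1 pp3:1 pp4:1
Op 7: write(P1, v0, 155). refcount(pp0)=1 -> write in place. 5 ppages; refcounts: pp0:1 pp1:2 pp2:1 pp3:1 pp4:1
Op 8: fork(P1) -> P2. 5 ppages; refcounts: pp0:2 pp1:3 pp2:2 pp3:1 pp4:1
Op 9: fork(P0) -> P3. 5 ppages; refcounts: pp0:2 pp1:4 pp2:2 pp3:2 pp4:2

yes no no yes no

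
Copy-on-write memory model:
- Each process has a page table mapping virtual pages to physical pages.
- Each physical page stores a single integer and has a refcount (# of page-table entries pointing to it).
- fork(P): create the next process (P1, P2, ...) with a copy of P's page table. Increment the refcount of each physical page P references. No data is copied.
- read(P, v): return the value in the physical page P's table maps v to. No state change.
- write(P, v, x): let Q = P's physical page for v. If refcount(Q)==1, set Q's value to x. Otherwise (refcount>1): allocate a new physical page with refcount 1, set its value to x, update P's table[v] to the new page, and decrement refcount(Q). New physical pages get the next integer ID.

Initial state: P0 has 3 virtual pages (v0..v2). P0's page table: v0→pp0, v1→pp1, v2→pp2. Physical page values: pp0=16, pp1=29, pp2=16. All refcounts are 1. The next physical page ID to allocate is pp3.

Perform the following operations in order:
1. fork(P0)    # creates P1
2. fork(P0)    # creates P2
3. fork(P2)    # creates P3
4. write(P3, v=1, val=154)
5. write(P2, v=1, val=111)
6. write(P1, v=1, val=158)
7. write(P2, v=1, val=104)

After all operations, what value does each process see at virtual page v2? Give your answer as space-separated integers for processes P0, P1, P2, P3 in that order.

Answer: 16 16 16 16

Derivation:
Op 1: fork(P0) -> P1. 3 ppages; refcounts: pp0:2 pp1:2 pp2:2
Op 2: fork(P0) -> P2. 3 ppages; refcounts: pp0:3 pp1:3 pp2:3
Op 3: fork(P2) -> P3. 3 ppages; refcounts: pp0:4 pp1:4 pp2:4
Op 4: write(P3, v1, 154). refcount(pp1)=4>1 -> COPY to pp3. 4 ppages; refcounts: pp0:4 pp1:3 pp2:4 pp3:1
Op 5: write(P2, v1, 111). refcount(pp1)=3>1 -> COPY to pp4. 5 ppages; refcounts: pp0:4 pp1:2 pp2:4 pp3:1 pp4:1
Op 6: write(P1, v1, 158). refcount(pp1)=2>1 -> COPY to pp5. 6 ppages; refcounts: pp0:4 pp1:1 pp2:4 pp3:1 pp4:1 pp5:1
Op 7: write(P2, v1, 104). refcount(pp4)=1 -> write in place. 6 ppages; refcounts: pp0:4 pp1:1 pp2:4 pp3:1 pp4:1 pp5:1
P0: v2 -> pp2 = 16
P1: v2 -> pp2 = 16
P2: v2 -> pp2 = 16
P3: v2 -> pp2 = 16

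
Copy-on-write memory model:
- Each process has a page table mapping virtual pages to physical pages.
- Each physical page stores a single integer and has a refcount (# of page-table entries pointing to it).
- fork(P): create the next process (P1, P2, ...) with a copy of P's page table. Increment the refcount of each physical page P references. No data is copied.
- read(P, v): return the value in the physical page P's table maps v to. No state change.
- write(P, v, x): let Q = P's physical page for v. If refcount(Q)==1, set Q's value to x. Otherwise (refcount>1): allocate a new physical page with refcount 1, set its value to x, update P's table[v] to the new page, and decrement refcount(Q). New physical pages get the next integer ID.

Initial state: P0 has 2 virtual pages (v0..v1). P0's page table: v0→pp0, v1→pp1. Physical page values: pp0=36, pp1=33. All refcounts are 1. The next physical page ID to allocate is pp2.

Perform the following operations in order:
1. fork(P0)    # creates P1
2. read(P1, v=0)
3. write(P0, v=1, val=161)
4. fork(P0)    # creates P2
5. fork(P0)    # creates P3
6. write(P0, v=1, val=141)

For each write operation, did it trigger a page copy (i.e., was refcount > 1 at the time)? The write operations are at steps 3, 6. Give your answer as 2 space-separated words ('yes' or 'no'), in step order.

Op 1: fork(P0) -> P1. 2 ppages; refcounts: pp0:2 pp1:2
Op 2: read(P1, v0) -> 36. No state change.
Op 3: write(P0, v1, 161). refcount(pp1)=2>1 -> COPY to pp2. 3 ppages; refcounts: pp0:2 pp1:1 pp2:1
Op 4: fork(P0) -> P2. 3 ppages; refcounts: pp0:3 pp1:1 pp2:2
Op 5: fork(P0) -> P3. 3 ppages; refcounts: pp0:4 pp1:1 pp2:3
Op 6: write(P0, v1, 141). refcount(pp2)=3>1 -> COPY to pp3. 4 ppages; refcounts: pp0:4 pp1:1 pp2:2 pp3:1

yes yes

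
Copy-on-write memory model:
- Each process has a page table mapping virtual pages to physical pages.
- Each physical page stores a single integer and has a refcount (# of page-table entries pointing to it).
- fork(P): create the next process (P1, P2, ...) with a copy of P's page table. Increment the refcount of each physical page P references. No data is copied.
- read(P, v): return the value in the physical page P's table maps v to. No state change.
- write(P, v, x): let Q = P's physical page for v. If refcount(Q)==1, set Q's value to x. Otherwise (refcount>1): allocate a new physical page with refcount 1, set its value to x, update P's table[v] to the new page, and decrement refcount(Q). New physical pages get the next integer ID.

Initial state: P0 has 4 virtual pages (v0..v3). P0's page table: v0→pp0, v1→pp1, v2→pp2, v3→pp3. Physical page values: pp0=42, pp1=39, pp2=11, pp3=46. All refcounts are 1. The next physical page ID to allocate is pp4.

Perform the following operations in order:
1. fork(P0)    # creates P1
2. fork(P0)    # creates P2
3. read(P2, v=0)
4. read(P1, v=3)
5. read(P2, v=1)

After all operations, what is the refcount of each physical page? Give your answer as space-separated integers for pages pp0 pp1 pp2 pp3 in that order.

Op 1: fork(P0) -> P1. 4 ppages; refcounts: pp0:2 pp1:2 pp2:2 pp3:2
Op 2: fork(P0) -> P2. 4 ppages; refcounts: pp0:3 pp1:3 pp2:3 pp3:3
Op 3: read(P2, v0) -> 42. No state change.
Op 4: read(P1, v3) -> 46. No state change.
Op 5: read(P2, v1) -> 39. No state change.

Answer: 3 3 3 3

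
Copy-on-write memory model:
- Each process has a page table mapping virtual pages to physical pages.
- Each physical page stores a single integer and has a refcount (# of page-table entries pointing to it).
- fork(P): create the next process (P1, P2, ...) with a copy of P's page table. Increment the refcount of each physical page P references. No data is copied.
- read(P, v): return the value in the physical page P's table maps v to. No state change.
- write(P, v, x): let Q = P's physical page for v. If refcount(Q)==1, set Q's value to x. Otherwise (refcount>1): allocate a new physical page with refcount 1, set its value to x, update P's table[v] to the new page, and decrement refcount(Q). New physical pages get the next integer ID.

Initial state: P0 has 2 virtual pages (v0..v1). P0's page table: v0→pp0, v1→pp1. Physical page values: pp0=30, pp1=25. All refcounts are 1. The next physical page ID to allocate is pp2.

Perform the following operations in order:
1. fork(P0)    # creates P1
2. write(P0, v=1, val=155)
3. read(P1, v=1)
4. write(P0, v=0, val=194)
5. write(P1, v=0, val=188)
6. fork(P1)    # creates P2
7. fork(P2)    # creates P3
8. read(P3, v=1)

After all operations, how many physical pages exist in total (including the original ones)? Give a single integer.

Op 1: fork(P0) -> P1. 2 ppages; refcounts: pp0:2 pp1:2
Op 2: write(P0, v1, 155). refcount(pp1)=2>1 -> COPY to pp2. 3 ppages; refcounts: pp0:2 pp1:1 pp2:1
Op 3: read(P1, v1) -> 25. No state change.
Op 4: write(P0, v0, 194). refcount(pp0)=2>1 -> COPY to pp3. 4 ppages; refcounts: pp0:1 pp1:1 pp2:1 pp3:1
Op 5: write(P1, v0, 188). refcount(pp0)=1 -> write in place. 4 ppages; refcounts: pp0:1 pp1:1 pp2:1 pp3:1
Op 6: fork(P1) -> P2. 4 ppages; refcounts: pp0:2 pp1:2 pp2:1 pp3:1
Op 7: fork(P2) -> P3. 4 ppages; refcounts: pp0:3 pp1:3 pp2:1 pp3:1
Op 8: read(P3, v1) -> 25. No state change.

Answer: 4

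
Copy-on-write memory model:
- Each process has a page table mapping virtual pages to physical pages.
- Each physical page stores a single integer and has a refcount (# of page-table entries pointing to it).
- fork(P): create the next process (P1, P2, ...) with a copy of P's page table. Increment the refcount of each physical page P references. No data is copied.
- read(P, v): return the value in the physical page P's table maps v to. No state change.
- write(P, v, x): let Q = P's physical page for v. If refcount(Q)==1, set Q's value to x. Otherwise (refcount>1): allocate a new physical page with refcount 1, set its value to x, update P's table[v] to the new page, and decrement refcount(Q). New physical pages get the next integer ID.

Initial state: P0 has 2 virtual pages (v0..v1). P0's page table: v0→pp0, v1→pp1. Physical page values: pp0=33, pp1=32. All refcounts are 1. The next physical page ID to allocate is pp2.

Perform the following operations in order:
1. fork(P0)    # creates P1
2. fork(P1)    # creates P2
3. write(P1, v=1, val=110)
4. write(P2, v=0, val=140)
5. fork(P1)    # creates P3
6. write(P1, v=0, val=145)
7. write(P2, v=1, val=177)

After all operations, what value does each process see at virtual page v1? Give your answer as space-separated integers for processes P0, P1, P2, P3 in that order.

Answer: 32 110 177 110

Derivation:
Op 1: fork(P0) -> P1. 2 ppages; refcounts: pp0:2 pp1:2
Op 2: fork(P1) -> P2. 2 ppages; refcounts: pp0:3 pp1:3
Op 3: write(P1, v1, 110). refcount(pp1)=3>1 -> COPY to pp2. 3 ppages; refcounts: pp0:3 pp1:2 pp2:1
Op 4: write(P2, v0, 140). refcount(pp0)=3>1 -> COPY to pp3. 4 ppages; refcounts: pp0:2 pp1:2 pp2:1 pp3:1
Op 5: fork(P1) -> P3. 4 ppages; refcounts: pp0:3 pp1:2 pp2:2 pp3:1
Op 6: write(P1, v0, 145). refcount(pp0)=3>1 -> COPY to pp4. 5 ppages; refcounts: pp0:2 pp1:2 pp2:2 pp3:1 pp4:1
Op 7: write(P2, v1, 177). refcount(pp1)=2>1 -> COPY to pp5. 6 ppages; refcounts: pp0:2 pp1:1 pp2:2 pp3:1 pp4:1 pp5:1
P0: v1 -> pp1 = 32
P1: v1 -> pp2 = 110
P2: v1 -> pp5 = 177
P3: v1 -> pp2 = 110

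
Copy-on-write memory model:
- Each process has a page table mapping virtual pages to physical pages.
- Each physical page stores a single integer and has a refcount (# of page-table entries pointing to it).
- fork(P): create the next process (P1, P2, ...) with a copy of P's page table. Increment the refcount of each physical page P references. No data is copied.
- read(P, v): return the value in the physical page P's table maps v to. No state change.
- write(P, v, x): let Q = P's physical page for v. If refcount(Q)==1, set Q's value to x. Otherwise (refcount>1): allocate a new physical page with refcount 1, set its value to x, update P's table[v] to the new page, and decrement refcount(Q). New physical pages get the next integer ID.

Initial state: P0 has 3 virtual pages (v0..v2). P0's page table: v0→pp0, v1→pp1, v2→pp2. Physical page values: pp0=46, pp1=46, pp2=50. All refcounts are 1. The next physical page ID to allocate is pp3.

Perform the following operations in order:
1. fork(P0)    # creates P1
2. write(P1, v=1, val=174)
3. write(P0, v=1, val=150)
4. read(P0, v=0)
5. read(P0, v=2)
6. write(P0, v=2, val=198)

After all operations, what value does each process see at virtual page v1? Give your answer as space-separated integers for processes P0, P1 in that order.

Answer: 150 174

Derivation:
Op 1: fork(P0) -> P1. 3 ppages; refcounts: pp0:2 pp1:2 pp2:2
Op 2: write(P1, v1, 174). refcount(pp1)=2>1 -> COPY to pp3. 4 ppages; refcounts: pp0:2 pp1:1 pp2:2 pp3:1
Op 3: write(P0, v1, 150). refcount(pp1)=1 -> write in place. 4 ppages; refcounts: pp0:2 pp1:1 pp2:2 pp3:1
Op 4: read(P0, v0) -> 46. No state change.
Op 5: read(P0, v2) -> 50. No state change.
Op 6: write(P0, v2, 198). refcount(pp2)=2>1 -> COPY to pp4. 5 ppages; refcounts: pp0:2 pp1:1 pp2:1 pp3:1 pp4:1
P0: v1 -> pp1 = 150
P1: v1 -> pp3 = 174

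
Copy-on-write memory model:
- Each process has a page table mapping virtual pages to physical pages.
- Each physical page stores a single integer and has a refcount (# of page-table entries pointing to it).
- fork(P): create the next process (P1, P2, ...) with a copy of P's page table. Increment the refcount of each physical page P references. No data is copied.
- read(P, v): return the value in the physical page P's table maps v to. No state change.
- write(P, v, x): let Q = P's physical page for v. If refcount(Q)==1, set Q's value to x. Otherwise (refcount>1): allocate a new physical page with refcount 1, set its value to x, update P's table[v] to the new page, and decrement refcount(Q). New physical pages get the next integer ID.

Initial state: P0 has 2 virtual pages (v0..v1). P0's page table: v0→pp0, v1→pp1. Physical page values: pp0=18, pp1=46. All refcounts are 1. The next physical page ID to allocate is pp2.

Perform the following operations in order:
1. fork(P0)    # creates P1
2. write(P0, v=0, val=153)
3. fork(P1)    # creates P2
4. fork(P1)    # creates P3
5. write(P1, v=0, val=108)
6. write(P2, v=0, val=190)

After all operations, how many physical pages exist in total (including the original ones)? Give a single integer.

Answer: 5

Derivation:
Op 1: fork(P0) -> P1. 2 ppages; refcounts: pp0:2 pp1:2
Op 2: write(P0, v0, 153). refcount(pp0)=2>1 -> COPY to pp2. 3 ppages; refcounts: pp0:1 pp1:2 pp2:1
Op 3: fork(P1) -> P2. 3 ppages; refcounts: pp0:2 pp1:3 pp2:1
Op 4: fork(P1) -> P3. 3 ppages; refcounts: pp0:3 pp1:4 pp2:1
Op 5: write(P1, v0, 108). refcount(pp0)=3>1 -> COPY to pp3. 4 ppages; refcounts: pp0:2 pp1:4 pp2:1 pp3:1
Op 6: write(P2, v0, 190). refcount(pp0)=2>1 -> COPY to pp4. 5 ppages; refcounts: pp0:1 pp1:4 pp2:1 pp3:1 pp4:1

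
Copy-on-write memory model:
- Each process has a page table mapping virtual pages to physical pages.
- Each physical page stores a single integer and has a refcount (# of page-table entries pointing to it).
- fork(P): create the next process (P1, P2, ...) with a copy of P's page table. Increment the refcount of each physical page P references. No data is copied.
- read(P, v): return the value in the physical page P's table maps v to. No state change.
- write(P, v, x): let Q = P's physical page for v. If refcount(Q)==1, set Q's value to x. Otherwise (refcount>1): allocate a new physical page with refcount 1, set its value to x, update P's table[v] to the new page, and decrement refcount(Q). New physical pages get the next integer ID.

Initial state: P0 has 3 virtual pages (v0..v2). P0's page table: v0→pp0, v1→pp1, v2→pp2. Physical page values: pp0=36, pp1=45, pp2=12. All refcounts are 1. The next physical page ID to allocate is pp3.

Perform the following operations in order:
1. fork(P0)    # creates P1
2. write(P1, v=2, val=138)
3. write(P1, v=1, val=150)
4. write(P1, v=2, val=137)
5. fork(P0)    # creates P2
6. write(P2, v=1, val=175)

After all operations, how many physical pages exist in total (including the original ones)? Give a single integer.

Answer: 6

Derivation:
Op 1: fork(P0) -> P1. 3 ppages; refcounts: pp0:2 pp1:2 pp2:2
Op 2: write(P1, v2, 138). refcount(pp2)=2>1 -> COPY to pp3. 4 ppages; refcounts: pp0:2 pp1:2 pp2:1 pp3:1
Op 3: write(P1, v1, 150). refcount(pp1)=2>1 -> COPY to pp4. 5 ppages; refcounts: pp0:2 pp1:1 pp2:1 pp3:1 pp4:1
Op 4: write(P1, v2, 137). refcount(pp3)=1 -> write in place. 5 ppages; refcounts: pp0:2 pp1:1 pp2:1 pp3:1 pp4:1
Op 5: fork(P0) -> P2. 5 ppages; refcounts: pp0:3 pp1:2 pp2:2 pp3:1 pp4:1
Op 6: write(P2, v1, 175). refcount(pp1)=2>1 -> COPY to pp5. 6 ppages; refcounts: pp0:3 pp1:1 pp2:2 pp3:1 pp4:1 pp5:1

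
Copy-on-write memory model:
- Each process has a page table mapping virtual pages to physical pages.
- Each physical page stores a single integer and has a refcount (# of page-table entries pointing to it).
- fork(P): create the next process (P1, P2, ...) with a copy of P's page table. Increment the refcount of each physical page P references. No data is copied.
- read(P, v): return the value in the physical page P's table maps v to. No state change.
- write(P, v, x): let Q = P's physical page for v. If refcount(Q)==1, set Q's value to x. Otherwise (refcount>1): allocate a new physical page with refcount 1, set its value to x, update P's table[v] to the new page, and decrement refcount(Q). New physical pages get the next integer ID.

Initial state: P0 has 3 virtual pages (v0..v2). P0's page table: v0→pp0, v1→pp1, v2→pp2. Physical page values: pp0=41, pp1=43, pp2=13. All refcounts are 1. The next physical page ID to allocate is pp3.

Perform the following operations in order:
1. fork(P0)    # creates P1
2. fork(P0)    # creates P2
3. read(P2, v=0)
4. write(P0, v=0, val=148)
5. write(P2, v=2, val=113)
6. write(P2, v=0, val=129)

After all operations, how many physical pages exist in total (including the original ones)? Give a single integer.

Op 1: fork(P0) -> P1. 3 ppages; refcounts: pp0:2 pp1:2 pp2:2
Op 2: fork(P0) -> P2. 3 ppages; refcounts: pp0:3 pp1:3 pp2:3
Op 3: read(P2, v0) -> 41. No state change.
Op 4: write(P0, v0, 148). refcount(pp0)=3>1 -> COPY to pp3. 4 ppages; refcounts: pp0:2 pp1:3 pp2:3 pp3:1
Op 5: write(P2, v2, 113). refcount(pp2)=3>1 -> COPY to pp4. 5 ppages; refcounts: pp0:2 pp1:3 pp2:2 pp3:1 pp4:1
Op 6: write(P2, v0, 129). refcount(pp0)=2>1 -> COPY to pp5. 6 ppages; refcounts: pp0:1 pp1:3 pp2:2 pp3:1 pp4:1 pp5:1

Answer: 6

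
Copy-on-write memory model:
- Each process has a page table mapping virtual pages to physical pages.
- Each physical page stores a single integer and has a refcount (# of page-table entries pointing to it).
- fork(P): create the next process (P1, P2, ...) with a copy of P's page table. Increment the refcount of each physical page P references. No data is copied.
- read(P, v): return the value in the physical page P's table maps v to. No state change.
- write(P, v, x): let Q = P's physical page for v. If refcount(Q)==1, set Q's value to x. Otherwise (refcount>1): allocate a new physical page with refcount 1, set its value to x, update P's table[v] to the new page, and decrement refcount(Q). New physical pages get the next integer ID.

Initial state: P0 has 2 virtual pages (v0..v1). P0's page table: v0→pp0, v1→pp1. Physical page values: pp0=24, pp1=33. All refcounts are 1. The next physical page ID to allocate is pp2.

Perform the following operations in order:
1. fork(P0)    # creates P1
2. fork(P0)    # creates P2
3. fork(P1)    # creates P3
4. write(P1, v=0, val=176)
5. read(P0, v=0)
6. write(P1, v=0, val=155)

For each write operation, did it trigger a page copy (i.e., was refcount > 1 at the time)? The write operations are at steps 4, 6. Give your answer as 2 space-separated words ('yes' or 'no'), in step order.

Op 1: fork(P0) -> P1. 2 ppages; refcounts: pp0:2 pp1:2
Op 2: fork(P0) -> P2. 2 ppages; refcounts: pp0:3 pp1:3
Op 3: fork(P1) -> P3. 2 ppages; refcounts: pp0:4 pp1:4
Op 4: write(P1, v0, 176). refcount(pp0)=4>1 -> COPY to pp2. 3 ppages; refcounts: pp0:3 pp1:4 pp2:1
Op 5: read(P0, v0) -> 24. No state change.
Op 6: write(P1, v0, 155). refcount(pp2)=1 -> write in place. 3 ppages; refcounts: pp0:3 pp1:4 pp2:1

yes no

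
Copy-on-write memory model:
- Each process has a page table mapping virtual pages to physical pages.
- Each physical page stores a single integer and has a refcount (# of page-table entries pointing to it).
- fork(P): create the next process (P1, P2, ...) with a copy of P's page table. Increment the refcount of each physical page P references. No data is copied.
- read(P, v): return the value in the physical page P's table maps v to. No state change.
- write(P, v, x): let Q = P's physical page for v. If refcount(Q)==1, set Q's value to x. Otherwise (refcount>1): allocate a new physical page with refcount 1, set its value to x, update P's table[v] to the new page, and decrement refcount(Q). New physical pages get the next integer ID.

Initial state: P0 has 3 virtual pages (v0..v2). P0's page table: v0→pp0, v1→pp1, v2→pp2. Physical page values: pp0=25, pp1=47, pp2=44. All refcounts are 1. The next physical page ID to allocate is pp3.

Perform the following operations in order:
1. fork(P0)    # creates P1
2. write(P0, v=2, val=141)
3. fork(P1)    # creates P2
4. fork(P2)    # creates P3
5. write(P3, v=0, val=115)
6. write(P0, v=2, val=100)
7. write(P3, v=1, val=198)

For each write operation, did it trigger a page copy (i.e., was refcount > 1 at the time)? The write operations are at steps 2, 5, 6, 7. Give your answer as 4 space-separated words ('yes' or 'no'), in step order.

Op 1: fork(P0) -> P1. 3 ppages; refcounts: pp0:2 pp1:2 pp2:2
Op 2: write(P0, v2, 141). refcount(pp2)=2>1 -> COPY to pp3. 4 ppages; refcounts: pp0:2 pp1:2 pp2:1 pp3:1
Op 3: fork(P1) -> P2. 4 ppages; refcounts: pp0:3 pp1:3 pp2:2 pp3:1
Op 4: fork(P2) -> P3. 4 ppages; refcounts: pp0:4 pp1:4 pp2:3 pp3:1
Op 5: write(P3, v0, 115). refcount(pp0)=4>1 -> COPY to pp4. 5 ppages; refcounts: pp0:3 pp1:4 pp2:3 pp3:1 pp4:1
Op 6: write(P0, v2, 100). refcount(pp3)=1 -> write in place. 5 ppages; refcounts: pp0:3 pp1:4 pp2:3 pp3:1 pp4:1
Op 7: write(P3, v1, 198). refcount(pp1)=4>1 -> COPY to pp5. 6 ppages; refcounts: pp0:3 pp1:3 pp2:3 pp3:1 pp4:1 pp5:1

yes yes no yes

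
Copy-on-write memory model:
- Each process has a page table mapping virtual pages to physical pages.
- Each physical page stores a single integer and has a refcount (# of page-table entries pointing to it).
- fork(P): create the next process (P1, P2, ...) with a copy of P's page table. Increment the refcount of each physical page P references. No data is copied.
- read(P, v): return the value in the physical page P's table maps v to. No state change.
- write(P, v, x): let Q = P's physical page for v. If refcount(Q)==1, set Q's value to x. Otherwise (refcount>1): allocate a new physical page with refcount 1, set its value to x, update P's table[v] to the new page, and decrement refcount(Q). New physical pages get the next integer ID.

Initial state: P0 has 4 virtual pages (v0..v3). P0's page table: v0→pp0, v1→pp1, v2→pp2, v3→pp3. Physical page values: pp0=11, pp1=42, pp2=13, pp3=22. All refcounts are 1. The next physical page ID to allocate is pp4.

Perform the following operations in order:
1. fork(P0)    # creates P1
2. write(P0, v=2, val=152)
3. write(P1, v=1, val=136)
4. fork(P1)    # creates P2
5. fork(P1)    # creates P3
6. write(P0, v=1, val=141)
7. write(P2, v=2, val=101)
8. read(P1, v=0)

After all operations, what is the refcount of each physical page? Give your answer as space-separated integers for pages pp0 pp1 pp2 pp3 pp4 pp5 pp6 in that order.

Answer: 4 1 2 4 1 3 1

Derivation:
Op 1: fork(P0) -> P1. 4 ppages; refcounts: pp0:2 pp1:2 pp2:2 pp3:2
Op 2: write(P0, v2, 152). refcount(pp2)=2>1 -> COPY to pp4. 5 ppages; refcounts: pp0:2 pp1:2 pp2:1 pp3:2 pp4:1
Op 3: write(P1, v1, 136). refcount(pp1)=2>1 -> COPY to pp5. 6 ppages; refcounts: pp0:2 pp1:1 pp2:1 pp3:2 pp4:1 pp5:1
Op 4: fork(P1) -> P2. 6 ppages; refcounts: pp0:3 pp1:1 pp2:2 pp3:3 pp4:1 pp5:2
Op 5: fork(P1) -> P3. 6 ppages; refcounts: pp0:4 pp1:1 pp2:3 pp3:4 pp4:1 pp5:3
Op 6: write(P0, v1, 141). refcount(pp1)=1 -> write in place. 6 ppages; refcounts: pp0:4 pp1:1 pp2:3 pp3:4 pp4:1 pp5:3
Op 7: write(P2, v2, 101). refcount(pp2)=3>1 -> COPY to pp6. 7 ppages; refcounts: pp0:4 pp1:1 pp2:2 pp3:4 pp4:1 pp5:3 pp6:1
Op 8: read(P1, v0) -> 11. No state change.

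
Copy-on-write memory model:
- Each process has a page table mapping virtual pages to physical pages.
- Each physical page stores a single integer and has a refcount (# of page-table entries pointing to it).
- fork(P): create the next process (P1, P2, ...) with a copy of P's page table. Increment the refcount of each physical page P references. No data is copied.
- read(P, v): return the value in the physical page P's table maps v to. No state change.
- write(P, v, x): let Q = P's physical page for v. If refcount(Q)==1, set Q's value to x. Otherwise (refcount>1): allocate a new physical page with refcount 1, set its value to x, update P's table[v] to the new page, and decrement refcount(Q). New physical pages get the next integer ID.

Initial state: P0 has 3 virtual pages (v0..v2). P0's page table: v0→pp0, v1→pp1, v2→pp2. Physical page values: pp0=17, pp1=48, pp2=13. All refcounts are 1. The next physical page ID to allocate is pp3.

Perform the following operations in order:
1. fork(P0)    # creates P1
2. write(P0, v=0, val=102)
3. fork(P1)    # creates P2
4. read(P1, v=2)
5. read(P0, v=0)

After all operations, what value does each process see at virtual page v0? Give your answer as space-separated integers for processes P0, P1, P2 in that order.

Answer: 102 17 17

Derivation:
Op 1: fork(P0) -> P1. 3 ppages; refcounts: pp0:2 pp1:2 pp2:2
Op 2: write(P0, v0, 102). refcount(pp0)=2>1 -> COPY to pp3. 4 ppages; refcounts: pp0:1 pp1:2 pp2:2 pp3:1
Op 3: fork(P1) -> P2. 4 ppages; refcounts: pp0:2 pp1:3 pp2:3 pp3:1
Op 4: read(P1, v2) -> 13. No state change.
Op 5: read(P0, v0) -> 102. No state change.
P0: v0 -> pp3 = 102
P1: v0 -> pp0 = 17
P2: v0 -> pp0 = 17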